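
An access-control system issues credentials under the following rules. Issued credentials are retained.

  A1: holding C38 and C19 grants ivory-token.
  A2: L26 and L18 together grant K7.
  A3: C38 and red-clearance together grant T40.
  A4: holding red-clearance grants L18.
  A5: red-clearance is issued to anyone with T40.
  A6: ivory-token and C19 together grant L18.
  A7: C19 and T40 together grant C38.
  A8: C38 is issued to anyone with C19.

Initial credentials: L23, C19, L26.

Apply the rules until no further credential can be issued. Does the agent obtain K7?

Yes

Holding C19 grants C38 (A8).
Holding C38 and C19 grants ivory-token (A1).
Holding ivory-token and C19 grants L18 (A6).
Holding L26 and L18 grants K7 (A2).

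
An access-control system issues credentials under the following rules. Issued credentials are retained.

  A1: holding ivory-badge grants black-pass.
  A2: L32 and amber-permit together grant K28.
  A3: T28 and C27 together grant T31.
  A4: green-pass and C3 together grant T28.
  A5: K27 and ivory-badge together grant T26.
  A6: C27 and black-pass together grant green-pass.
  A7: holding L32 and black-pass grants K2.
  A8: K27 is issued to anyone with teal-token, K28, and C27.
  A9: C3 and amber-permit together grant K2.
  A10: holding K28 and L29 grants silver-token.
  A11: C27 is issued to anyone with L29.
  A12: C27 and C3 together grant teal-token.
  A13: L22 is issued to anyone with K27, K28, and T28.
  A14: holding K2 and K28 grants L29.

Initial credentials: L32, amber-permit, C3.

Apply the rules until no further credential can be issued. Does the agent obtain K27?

Yes

Holding L32 and amber-permit grants K28 (A2).
Holding C3 and amber-permit grants K2 (A9).
Holding K2 and K28 grants L29 (A14).
Holding L29 grants C27 (A11).
Holding C27 and C3 grants teal-token (A12).
Holding teal-token, K28, and C27 grants K27 (A8).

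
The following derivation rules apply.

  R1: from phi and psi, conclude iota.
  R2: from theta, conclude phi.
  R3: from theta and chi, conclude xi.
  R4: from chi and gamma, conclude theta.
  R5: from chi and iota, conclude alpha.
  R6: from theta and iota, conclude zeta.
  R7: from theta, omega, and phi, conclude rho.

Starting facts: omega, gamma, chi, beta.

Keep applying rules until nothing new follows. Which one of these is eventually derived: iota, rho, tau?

chi and gamma hold, so theta follows (R4).
From theta, R2 gives phi.
From theta, omega, and phi, R7 gives rho.
No rule produces tau, and it is not given. iota would need phi and psi (R1), but psi is never established.

rho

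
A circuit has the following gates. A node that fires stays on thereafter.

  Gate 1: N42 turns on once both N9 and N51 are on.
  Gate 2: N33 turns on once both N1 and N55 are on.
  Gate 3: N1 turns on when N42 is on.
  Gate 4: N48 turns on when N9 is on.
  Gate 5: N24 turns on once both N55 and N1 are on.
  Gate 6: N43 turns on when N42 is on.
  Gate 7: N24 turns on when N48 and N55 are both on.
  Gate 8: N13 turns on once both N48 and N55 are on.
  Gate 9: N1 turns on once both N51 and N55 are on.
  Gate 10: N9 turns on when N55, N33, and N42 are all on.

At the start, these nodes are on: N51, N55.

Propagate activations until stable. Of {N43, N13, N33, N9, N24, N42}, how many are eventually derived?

Gate 9: N51 and N55 on → N1 on.
Gate 2: N1 and N55 on → N33 on.
Gate 5: N55 and N1 on → N24 on.
N43 would need N42 (Gate 6), but N42 never turns on.
N13 would need N48 and N55 (Gate 8), but N48 never turns on.
N33: reached.
N9 would need N55, N33, and N42 (Gate 10), but N42 never turns on.
N24: reached.
N42 would need N9 and N51 (Gate 1), but N9 never turns on.
Reached: N33 and N24 — 2 of the 6.

2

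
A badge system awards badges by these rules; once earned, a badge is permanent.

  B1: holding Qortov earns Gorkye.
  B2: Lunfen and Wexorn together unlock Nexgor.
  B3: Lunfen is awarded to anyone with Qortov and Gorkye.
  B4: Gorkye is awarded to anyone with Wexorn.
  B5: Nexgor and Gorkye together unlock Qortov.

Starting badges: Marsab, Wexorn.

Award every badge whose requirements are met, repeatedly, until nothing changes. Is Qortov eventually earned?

Qortov would need Nexgor and Gorkye (B5), but Nexgor is never earned.

No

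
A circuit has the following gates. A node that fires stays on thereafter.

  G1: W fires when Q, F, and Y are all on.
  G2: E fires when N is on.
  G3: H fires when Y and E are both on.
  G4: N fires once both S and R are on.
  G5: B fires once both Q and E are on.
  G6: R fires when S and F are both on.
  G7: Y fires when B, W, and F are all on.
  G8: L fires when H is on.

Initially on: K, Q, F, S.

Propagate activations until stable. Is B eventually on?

Yes

S and F are on, so R fires (G6).
S and R are on, so N fires (G4).
N is on, so E fires (G2).
Q and E are on, so B fires (G5).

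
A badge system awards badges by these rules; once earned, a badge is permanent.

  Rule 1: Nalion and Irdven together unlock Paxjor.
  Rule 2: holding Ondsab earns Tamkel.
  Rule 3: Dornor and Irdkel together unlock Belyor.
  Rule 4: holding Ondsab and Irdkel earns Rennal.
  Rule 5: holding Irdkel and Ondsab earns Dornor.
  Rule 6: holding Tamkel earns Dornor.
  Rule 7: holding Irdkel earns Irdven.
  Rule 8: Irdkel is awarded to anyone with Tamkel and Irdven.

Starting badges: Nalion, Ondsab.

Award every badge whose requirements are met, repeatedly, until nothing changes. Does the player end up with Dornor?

Yes

With Ondsab, Tamkel is earned (Rule 2).
With Tamkel, Dornor is earned (Rule 6).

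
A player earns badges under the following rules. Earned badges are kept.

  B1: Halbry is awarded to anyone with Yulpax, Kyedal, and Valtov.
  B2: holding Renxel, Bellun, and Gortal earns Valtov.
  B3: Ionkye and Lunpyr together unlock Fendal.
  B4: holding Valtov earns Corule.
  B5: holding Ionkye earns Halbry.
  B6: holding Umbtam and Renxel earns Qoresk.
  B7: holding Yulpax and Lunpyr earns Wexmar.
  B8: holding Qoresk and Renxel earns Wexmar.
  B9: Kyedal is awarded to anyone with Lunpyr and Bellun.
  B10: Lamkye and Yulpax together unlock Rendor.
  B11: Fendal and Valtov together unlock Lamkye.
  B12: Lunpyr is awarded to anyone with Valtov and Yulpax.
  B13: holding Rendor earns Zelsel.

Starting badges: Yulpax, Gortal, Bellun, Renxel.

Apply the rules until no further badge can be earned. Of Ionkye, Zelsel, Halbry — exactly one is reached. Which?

With Renxel, Bellun, and Gortal, Valtov is earned (B2).
With Valtov and Yulpax, Lunpyr is earned (B12).
With Lunpyr and Bellun, Kyedal is earned (B9).
With Yulpax, Kyedal, and Valtov, Halbry is earned (B1).
No rule produces Ionkye, and it is not given. Zelsel would need Rendor (B13), but Rendor is never earned.

Halbry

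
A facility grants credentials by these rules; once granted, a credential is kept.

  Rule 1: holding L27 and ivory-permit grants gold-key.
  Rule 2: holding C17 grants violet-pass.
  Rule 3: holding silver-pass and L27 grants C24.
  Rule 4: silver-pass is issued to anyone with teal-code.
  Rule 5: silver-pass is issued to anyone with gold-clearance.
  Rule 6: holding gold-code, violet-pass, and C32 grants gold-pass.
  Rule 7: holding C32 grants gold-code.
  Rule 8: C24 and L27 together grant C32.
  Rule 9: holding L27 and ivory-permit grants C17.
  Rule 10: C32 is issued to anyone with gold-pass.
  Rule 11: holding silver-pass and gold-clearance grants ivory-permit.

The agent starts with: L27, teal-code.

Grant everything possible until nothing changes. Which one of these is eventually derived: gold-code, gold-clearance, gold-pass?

gold-code

Holding teal-code grants silver-pass (Rule 4).
Holding silver-pass and L27 grants C24 (Rule 3).
Holding C24 and L27 grants C32 (Rule 8).
Holding C32 grants gold-code (Rule 7).
No rule produces gold-clearance, and it is not given. gold-pass would need gold-code, violet-pass, and C32 (Rule 6), but violet-pass is never granted.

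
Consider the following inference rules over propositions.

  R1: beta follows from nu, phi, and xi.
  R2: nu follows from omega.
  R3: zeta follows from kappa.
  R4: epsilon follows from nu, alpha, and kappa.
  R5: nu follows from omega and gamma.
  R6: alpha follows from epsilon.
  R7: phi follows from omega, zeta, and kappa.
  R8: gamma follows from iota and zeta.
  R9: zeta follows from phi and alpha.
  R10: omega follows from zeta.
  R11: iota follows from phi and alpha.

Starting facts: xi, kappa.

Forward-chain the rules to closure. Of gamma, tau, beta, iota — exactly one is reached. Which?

From kappa, R3 gives zeta.
zeta holds, so omega follows (R10).
From omega, zeta, and kappa, R7 gives phi.
From omega, R2 gives nu.
nu, phi, and xi hold, so beta follows (R1).
gamma would need iota and zeta (R8), but iota is never established. iota would need phi and alpha (R11), but alpha is never established. No rule produces tau, and it is not given.

beta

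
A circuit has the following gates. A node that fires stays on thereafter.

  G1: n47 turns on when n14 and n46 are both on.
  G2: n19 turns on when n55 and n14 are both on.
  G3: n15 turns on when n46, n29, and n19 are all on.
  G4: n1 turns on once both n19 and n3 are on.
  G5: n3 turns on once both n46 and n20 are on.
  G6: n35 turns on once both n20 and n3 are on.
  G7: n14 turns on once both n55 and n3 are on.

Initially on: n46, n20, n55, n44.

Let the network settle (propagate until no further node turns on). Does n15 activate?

No

n15 would need n46, n29, and n19 (G3), but n29 never turns on.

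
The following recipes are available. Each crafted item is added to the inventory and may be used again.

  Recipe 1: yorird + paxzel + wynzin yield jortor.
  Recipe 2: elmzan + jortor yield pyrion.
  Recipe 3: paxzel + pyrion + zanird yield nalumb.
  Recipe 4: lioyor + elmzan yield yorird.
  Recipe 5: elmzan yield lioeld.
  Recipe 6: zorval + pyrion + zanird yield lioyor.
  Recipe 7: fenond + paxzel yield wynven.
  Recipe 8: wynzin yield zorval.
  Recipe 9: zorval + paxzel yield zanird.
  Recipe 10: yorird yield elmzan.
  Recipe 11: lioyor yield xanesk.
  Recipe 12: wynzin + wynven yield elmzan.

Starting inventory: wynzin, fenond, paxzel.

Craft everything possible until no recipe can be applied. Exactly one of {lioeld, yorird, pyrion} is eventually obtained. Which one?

lioeld

Using Recipe 7, fenond and paxzel make wynven.
wynzin + wynven → elmzan (Recipe 12).
elmzan → lioeld (Recipe 5).
yorird would need lioyor and elmzan (Recipe 4), but lioyor is never obtained. pyrion would need elmzan and jortor (Recipe 2), but jortor is never obtained.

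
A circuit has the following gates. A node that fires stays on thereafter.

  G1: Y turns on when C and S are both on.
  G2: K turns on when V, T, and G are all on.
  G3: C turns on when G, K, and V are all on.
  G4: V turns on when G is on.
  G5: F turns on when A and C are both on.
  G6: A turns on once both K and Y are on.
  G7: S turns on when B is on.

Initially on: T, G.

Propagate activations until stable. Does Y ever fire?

No

Y would need C and S (G1), but S never turns on.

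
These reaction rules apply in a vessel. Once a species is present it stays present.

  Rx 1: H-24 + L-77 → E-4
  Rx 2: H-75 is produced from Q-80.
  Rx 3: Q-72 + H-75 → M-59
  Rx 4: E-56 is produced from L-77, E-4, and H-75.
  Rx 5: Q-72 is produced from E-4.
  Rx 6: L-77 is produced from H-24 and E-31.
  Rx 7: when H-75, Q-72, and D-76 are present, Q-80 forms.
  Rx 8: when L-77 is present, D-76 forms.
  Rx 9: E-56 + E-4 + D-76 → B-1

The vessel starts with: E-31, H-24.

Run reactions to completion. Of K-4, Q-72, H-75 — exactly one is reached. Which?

H-24 and E-31 present → L-77 forms (Rx 6).
H-24 and L-77 present → E-4 forms (Rx 1).
E-4 present → Q-72 forms (Rx 5).
H-75 would need Q-80 (Rx 2), but Q-80 never forms. No rule produces K-4, and it is not given.

Q-72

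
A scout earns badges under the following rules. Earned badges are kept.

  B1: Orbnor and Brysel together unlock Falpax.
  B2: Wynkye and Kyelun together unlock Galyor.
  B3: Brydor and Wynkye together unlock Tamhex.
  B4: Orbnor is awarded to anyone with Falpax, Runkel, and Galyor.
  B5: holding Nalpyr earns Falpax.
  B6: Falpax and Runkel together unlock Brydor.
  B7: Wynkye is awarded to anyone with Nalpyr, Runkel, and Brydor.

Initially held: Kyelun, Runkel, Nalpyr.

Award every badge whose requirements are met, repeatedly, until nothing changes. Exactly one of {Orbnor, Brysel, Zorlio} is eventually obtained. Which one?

With Nalpyr, Falpax is earned (B5).
With Falpax and Runkel, Brydor is earned (B6).
With Nalpyr, Runkel, and Brydor, Wynkye is earned (B7).
With Wynkye and Kyelun, Galyor is earned (B2).
With Falpax, Runkel, and Galyor, Orbnor is earned (B4).
No rule produces Brysel, and it is not given. No rule produces Zorlio, and it is not given.

Orbnor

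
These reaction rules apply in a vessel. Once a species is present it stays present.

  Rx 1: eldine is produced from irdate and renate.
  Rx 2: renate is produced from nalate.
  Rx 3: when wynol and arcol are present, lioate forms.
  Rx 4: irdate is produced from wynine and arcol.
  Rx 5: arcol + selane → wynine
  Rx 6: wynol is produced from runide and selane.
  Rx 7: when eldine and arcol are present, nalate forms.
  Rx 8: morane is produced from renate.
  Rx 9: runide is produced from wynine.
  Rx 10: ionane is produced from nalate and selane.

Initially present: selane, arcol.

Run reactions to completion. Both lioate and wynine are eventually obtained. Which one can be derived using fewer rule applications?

wynine

wynine: arcol and selane present → wynine forms (Rx 5). [1 rule application]
lioate: arcol and selane present → wynine forms (Rx 5). wynine present → runide forms (Rx 9). runide and selane present → wynol forms (Rx 6). wynol and arcol present → lioate forms (Rx 3). [4 rule applications]
wynine needs fewer.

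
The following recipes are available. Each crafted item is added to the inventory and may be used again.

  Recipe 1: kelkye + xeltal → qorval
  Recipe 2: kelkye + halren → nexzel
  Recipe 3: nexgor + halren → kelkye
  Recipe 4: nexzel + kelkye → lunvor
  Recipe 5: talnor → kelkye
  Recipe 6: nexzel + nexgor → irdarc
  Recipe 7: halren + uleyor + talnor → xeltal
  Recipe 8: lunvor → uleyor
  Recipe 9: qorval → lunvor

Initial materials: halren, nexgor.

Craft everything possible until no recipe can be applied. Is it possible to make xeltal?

No

xeltal would need halren, uleyor, and talnor (Recipe 7), but talnor is never obtained.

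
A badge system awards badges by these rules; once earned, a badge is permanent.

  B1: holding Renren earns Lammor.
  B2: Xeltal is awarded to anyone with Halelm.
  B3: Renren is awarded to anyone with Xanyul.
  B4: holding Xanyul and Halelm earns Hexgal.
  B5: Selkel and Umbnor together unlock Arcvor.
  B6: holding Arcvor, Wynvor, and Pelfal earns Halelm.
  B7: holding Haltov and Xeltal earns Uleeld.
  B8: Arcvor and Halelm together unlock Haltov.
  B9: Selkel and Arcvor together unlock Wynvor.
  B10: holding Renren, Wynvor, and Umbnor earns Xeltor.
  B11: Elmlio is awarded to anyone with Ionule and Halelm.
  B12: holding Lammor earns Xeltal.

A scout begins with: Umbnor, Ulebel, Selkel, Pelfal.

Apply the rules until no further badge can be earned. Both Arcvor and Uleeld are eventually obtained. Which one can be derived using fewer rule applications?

Arcvor

Arcvor: With Selkel and Umbnor, Arcvor is earned (B5). [1 rule application]
Uleeld: With Selkel and Umbnor, Arcvor is earned (B5). With Selkel and Arcvor, Wynvor is earned (B9). With Arcvor, Wynvor, and Pelfal, Halelm is earned (B6). With Halelm, Xeltal is earned (B2). With Arcvor and Halelm, Haltov is earned (B8). With Haltov and Xeltal, Uleeld is earned (B7). [6 rule applications]
Arcvor needs fewer.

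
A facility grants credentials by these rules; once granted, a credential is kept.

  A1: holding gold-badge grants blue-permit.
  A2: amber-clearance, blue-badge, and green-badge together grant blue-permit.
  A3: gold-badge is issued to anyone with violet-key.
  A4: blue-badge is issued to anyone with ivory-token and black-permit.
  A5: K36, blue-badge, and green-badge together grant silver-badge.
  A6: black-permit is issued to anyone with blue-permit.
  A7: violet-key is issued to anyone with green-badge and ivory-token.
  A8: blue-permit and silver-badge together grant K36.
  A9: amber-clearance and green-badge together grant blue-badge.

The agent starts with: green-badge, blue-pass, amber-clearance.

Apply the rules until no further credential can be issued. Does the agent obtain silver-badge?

No

silver-badge would need K36, blue-badge, and green-badge (A5), but K36 is never granted.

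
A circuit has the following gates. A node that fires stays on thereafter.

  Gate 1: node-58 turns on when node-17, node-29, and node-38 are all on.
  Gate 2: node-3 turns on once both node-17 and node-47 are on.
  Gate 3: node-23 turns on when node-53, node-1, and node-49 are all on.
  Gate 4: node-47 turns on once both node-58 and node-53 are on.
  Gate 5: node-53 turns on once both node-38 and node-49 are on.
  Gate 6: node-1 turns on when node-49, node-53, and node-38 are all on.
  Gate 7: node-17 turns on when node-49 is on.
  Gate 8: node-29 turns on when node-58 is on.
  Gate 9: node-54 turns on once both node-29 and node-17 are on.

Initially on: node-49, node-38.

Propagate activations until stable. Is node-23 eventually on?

Yes

Gate 5: node-38 and node-49 on → node-53 on.
node-49, node-53, and node-38 are on, so node-1 turns on (Gate 6).
Gate 3: node-53, node-1, and node-49 on → node-23 on.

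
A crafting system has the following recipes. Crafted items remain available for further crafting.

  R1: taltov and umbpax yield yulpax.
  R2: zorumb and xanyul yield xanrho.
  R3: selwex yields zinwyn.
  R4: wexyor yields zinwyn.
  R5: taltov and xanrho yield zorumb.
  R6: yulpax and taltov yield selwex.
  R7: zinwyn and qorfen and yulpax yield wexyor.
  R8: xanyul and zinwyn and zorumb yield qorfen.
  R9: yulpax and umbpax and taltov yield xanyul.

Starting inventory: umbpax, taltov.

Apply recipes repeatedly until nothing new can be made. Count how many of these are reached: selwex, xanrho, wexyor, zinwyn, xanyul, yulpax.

4

taltov and umbpax → yulpax (R1).
yulpax and umbpax and taltov → xanyul (R9).
yulpax and taltov → selwex (R6).
selwex → zinwyn (R3).
selwex: reached.
xanrho would need zorumb and xanyul (R2), but zorumb is never obtained.
wexyor would need zinwyn, qorfen, and yulpax (R7), but qorfen is never obtained.
zinwyn: reached.
xanyul: reached.
yulpax: reached.
Reached: selwex, zinwyn, xanyul, and yulpax — 4 of the 6.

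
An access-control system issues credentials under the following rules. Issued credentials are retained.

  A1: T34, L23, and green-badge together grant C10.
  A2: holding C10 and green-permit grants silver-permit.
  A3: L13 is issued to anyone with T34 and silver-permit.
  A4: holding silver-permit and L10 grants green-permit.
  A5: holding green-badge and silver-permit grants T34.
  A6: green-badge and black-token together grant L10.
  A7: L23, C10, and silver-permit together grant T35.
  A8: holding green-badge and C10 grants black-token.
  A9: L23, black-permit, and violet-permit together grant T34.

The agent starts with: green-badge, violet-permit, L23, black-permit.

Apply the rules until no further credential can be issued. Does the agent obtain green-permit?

green-permit would need silver-permit and L10 (A4), but silver-permit is never granted.

No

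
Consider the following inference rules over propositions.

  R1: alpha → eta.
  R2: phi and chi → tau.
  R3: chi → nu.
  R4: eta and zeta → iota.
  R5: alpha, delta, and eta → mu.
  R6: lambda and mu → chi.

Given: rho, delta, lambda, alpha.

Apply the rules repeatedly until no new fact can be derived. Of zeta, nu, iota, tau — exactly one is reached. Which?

nu

From alpha, R1 gives eta.
alpha, delta, and eta hold, so mu follows (R5).
lambda and mu hold, so chi follows (R6).
chi holds, so nu follows (R3).
iota would need eta and zeta (R4), but zeta is never established. No rule produces zeta, and it is not given. tau would need phi and chi (R2), but phi is never established.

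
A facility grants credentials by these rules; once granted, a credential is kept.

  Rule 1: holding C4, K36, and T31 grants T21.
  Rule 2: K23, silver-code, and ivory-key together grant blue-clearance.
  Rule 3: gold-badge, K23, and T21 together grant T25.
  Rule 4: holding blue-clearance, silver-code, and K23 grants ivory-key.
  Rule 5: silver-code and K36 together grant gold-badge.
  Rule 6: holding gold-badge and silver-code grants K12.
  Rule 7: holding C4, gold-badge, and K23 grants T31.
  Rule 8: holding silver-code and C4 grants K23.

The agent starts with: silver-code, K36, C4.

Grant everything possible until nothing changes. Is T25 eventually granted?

Holding silver-code and K36 grants gold-badge (Rule 5).
Holding silver-code and C4 grants K23 (Rule 8).
Holding C4, gold-badge, and K23 grants T31 (Rule 7).
Holding C4, K36, and T31 grants T21 (Rule 1).
Holding gold-badge, K23, and T21 grants T25 (Rule 3).

Yes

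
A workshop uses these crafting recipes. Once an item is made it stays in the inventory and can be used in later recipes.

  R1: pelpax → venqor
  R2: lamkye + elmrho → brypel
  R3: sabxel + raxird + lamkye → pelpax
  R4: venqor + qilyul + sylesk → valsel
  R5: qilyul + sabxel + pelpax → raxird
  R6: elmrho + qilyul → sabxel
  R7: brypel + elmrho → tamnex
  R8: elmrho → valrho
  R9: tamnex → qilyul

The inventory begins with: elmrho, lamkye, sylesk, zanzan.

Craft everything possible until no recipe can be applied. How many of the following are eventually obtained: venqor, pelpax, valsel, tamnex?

lamkye + elmrho → brypel (R2).
Using R7, brypel and elmrho make tamnex.
venqor would need pelpax (R1), but pelpax is never obtained.
pelpax would need sabxel, raxird, and lamkye (R3), but raxird is never obtained.
valsel would need venqor, qilyul, and sylesk (R4), but venqor is never obtained.
tamnex: reached.
Reached: tamnex — 1 of the 4.

1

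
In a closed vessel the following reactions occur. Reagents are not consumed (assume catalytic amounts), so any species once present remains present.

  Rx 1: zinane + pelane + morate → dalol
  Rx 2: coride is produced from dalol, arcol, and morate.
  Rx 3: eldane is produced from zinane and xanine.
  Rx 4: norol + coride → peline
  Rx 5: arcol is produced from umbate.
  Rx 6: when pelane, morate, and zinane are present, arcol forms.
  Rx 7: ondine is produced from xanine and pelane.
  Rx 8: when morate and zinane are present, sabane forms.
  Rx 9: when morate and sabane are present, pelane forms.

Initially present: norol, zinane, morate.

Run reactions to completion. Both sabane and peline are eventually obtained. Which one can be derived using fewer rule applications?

sabane: morate and zinane present → sabane forms (Rx 8). [1 rule application]
peline: morate and zinane present → sabane forms (Rx 8). morate and sabane present → pelane forms (Rx 9). pelane, morate, and zinane present → arcol forms (Rx 6). zinane, pelane, and morate present → dalol forms (Rx 1). dalol, arcol, and morate present → coride forms (Rx 2). norol and coride present → peline forms (Rx 4). [6 rule applications]
sabane needs fewer.

sabane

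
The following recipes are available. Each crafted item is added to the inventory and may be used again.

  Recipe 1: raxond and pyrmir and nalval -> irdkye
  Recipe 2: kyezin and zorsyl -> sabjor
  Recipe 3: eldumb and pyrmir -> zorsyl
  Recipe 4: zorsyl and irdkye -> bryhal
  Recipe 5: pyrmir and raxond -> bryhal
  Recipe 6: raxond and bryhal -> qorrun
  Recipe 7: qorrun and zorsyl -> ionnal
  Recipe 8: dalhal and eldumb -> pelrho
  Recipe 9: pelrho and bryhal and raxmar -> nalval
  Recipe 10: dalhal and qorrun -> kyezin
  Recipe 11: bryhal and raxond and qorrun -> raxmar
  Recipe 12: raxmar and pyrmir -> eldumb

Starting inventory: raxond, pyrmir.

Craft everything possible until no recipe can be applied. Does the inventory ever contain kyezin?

No

kyezin would need dalhal and qorrun (Recipe 10), but dalhal is never obtained.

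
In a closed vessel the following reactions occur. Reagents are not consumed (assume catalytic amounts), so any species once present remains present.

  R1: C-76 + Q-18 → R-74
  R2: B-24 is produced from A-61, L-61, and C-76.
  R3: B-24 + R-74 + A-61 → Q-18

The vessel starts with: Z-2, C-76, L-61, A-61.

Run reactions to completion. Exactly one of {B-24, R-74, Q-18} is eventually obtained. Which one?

A-61, L-61, and C-76 present → B-24 forms (R2).
R-74 would need C-76 and Q-18 (R1), but Q-18 never forms. Q-18 would need B-24, R-74, and A-61 (R3), but R-74 never forms.

B-24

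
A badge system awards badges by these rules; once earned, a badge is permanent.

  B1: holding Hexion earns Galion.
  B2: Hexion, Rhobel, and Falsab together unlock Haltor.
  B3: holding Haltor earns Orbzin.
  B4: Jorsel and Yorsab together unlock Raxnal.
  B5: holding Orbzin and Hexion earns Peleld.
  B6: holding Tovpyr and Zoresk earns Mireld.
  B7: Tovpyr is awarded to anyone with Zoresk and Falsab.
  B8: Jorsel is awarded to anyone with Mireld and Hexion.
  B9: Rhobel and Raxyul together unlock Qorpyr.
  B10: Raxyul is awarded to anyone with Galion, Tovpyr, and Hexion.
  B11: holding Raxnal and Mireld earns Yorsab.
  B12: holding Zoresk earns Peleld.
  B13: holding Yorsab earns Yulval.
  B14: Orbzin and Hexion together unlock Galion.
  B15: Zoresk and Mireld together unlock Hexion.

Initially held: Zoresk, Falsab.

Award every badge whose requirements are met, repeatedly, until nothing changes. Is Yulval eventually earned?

Yulval would need Yorsab (B13), but Yorsab is never earned.

No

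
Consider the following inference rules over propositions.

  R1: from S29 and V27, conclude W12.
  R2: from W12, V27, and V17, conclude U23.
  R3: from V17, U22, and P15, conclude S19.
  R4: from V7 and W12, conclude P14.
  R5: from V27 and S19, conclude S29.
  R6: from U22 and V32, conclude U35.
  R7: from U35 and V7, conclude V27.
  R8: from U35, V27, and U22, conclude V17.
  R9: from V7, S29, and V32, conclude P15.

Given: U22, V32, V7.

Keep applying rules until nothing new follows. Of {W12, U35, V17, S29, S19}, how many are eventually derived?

2

From U22 and V32, R6 gives U35.
From U35 and V7, R7 gives V27.
From U35, V27, and U22, R8 gives V17.
W12 would need S29 and V27 (R1), but S29 is never established.
U35: reached.
V17: reached.
S29 would need V27 and S19 (R5), but S19 is never established.
S19 would need V17, U22, and P15 (R3), but P15 is never established.
Reached: U35 and V17 — 2 of the 5.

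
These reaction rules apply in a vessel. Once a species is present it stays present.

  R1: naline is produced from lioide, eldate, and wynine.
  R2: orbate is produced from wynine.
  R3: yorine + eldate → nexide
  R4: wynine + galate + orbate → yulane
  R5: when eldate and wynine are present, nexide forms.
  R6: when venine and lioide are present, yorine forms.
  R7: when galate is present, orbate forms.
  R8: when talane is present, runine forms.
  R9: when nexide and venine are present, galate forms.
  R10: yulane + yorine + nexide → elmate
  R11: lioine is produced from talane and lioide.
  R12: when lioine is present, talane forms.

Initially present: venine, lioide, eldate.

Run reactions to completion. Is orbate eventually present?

venine and lioide present → yorine forms (R6).
yorine and eldate present → nexide forms (R3).
nexide and venine present → galate forms (R9).
galate present → orbate forms (R7).

Yes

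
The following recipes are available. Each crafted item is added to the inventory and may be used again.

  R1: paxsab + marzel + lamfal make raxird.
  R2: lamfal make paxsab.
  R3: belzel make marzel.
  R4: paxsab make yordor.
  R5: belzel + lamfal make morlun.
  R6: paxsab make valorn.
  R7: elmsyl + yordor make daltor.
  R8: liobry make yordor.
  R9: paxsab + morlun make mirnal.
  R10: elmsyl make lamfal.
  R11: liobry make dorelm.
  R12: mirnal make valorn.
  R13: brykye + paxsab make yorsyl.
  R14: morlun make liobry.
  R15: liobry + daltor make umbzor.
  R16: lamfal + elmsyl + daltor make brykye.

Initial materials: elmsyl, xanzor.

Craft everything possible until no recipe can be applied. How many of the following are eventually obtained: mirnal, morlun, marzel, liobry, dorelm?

mirnal would need paxsab and morlun (R9), but morlun is never obtained.
morlun would need belzel and lamfal (R5), but belzel is never obtained.
marzel would need belzel (R3), but belzel is never obtained.
liobry would need morlun (R14), but morlun is never obtained.
dorelm would need liobry (R11), but liobry is never obtained.
None of the 5 are reached.

0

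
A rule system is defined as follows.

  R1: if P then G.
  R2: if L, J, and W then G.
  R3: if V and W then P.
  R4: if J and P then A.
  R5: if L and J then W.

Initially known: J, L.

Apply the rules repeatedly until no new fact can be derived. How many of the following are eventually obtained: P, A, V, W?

1

L and J hold, so W follows (R5).
P would need V and W (R3), but V is never established.
A would need J and P (R4), but P is never established.
No rule produces V, and it is not given.
W: reached.
Reached: W — 1 of the 4.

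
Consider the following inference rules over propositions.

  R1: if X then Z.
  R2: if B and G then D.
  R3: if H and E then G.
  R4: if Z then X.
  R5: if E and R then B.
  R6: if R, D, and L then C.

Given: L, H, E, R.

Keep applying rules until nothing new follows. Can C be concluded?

H and E hold, so G follows (R3).
E and R hold, so B follows (R5).
B and G hold, so D follows (R2).
R, D, and L hold, so C follows (R6).

Yes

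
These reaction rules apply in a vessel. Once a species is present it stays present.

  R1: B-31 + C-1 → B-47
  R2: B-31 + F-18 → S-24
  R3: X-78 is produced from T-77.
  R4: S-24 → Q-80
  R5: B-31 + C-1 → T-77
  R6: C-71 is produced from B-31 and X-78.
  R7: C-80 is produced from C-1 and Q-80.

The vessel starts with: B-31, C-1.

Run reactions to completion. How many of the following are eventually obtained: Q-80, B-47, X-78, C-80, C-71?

B-31 and C-1 present → B-47 forms (R1).
B-31 and C-1 present → T-77 forms (R5).
T-77 present → X-78 forms (R3).
B-31 and X-78 present → C-71 forms (R6).
Q-80 would need S-24 (R4), but S-24 never forms.
B-47: reached.
X-78: reached.
C-80 would need C-1 and Q-80 (R7), but Q-80 never forms.
C-71: reached.
Reached: B-47, X-78, and C-71 — 3 of the 5.

3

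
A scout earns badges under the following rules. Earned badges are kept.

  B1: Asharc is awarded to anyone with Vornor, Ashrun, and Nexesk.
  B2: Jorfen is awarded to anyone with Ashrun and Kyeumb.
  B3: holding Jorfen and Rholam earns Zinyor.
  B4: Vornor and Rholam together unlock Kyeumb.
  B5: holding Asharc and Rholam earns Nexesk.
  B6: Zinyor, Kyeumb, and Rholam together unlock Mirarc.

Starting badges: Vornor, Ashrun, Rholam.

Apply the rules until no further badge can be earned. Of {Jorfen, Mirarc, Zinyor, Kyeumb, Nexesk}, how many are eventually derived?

With Vornor and Rholam, Kyeumb is earned (B4).
With Ashrun and Kyeumb, Jorfen is earned (B2).
With Jorfen and Rholam, Zinyor is earned (B3).
With Zinyor, Kyeumb, and Rholam, Mirarc is earned (B6).
Jorfen: reached.
Mirarc: reached.
Zinyor: reached.
Kyeumb: reached.
Nexesk would need Asharc and Rholam (B5), but Asharc is never earned.
Reached: Jorfen, Mirarc, Zinyor, and Kyeumb — 4 of the 5.

4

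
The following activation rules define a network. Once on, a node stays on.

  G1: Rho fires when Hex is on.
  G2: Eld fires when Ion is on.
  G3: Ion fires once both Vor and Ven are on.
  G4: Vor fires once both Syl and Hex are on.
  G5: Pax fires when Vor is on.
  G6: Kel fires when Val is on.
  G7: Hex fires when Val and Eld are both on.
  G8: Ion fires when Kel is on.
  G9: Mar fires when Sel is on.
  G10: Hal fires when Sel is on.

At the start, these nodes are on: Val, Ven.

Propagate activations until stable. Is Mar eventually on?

Mar would need Sel (G9), but Sel never turns on.

No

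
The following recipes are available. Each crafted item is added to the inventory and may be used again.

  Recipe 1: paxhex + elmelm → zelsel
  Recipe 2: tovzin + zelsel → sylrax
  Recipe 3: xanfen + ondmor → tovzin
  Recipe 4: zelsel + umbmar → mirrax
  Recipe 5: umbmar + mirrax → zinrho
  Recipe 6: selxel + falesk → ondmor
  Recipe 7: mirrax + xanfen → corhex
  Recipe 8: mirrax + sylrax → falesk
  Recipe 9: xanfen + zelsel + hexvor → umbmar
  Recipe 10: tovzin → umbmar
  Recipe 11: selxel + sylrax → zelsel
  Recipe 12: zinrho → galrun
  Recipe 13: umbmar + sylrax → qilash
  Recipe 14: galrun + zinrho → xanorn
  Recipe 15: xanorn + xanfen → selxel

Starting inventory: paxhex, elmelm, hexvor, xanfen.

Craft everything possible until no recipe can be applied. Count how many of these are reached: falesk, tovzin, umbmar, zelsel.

paxhex + elmelm → zelsel (Recipe 1).
Using Recipe 9, xanfen, zelsel, and hexvor make umbmar.
falesk would need mirrax and sylrax (Recipe 8), but sylrax is never obtained.
tovzin would need xanfen and ondmor (Recipe 3), but ondmor is never obtained.
umbmar: reached.
zelsel: reached.
Reached: umbmar and zelsel — 2 of the 4.

2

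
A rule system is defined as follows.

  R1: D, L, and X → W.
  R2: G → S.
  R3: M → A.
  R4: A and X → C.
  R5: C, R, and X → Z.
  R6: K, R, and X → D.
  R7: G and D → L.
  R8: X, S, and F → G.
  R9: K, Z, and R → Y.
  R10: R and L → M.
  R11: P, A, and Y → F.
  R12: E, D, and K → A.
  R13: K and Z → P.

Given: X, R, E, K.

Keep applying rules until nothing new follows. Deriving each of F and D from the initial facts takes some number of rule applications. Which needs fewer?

D

D: From K, R, and X, R6 gives D. [1 rule application]
F: K, R, and X hold, so D follows (R6). From E, D, and K, R12 gives A. A and X hold, so C follows (R4). From C, R, and X, R5 gives Z. K and Z hold, so P follows (R13). From K, Z, and R, R9 gives Y. P, A, and Y hold, so F follows (R11). [7 rule applications]
D needs fewer.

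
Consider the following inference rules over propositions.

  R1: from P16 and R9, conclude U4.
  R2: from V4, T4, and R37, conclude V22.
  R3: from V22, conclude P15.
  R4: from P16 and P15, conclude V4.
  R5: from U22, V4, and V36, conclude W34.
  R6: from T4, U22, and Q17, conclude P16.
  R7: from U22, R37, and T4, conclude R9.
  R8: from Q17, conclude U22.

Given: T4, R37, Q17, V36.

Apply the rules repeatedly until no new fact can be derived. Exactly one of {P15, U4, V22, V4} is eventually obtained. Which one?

U4

Q17 holds, so U22 follows (R8).
T4, U22, and Q17 hold, so P16 follows (R6).
From U22, R37, and T4, R7 gives R9.
P16 and R9 hold, so U4 follows (R1).
P15 would need V22 (R3), but V22 is never established. V22 would need V4, T4, and R37 (R2), but V4 is never established. V4 would need P16 and P15 (R4), but P15 is never established.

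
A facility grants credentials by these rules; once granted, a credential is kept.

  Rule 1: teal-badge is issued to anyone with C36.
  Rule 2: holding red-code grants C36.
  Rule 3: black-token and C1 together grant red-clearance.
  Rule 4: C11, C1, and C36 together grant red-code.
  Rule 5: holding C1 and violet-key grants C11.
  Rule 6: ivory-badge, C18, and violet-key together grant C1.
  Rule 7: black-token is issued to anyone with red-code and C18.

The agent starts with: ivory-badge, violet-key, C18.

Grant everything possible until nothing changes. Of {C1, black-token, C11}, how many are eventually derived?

Holding ivory-badge, C18, and violet-key grants C1 (Rule 6).
Holding C1 and violet-key grants C11 (Rule 5).
C1: reached.
black-token would need red-code and C18 (Rule 7), but red-code is never granted.
C11: reached.
Reached: C1 and C11 — 2 of the 3.

2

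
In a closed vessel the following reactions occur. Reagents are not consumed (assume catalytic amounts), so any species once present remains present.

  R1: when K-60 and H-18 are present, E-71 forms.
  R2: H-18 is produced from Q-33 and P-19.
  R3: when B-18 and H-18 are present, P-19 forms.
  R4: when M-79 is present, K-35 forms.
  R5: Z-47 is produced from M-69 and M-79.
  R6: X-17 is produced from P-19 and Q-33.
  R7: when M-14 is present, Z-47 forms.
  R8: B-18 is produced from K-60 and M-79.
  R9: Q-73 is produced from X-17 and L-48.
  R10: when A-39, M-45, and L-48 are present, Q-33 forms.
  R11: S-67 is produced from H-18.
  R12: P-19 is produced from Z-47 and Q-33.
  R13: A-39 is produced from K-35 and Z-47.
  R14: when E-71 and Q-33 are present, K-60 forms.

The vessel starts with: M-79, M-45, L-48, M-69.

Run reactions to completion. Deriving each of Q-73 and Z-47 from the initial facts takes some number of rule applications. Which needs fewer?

Z-47

Z-47: M-69 and M-79 present → Z-47 forms (R5). [1 rule application]
Q-73: M-69 and M-79 present → Z-47 forms (R5). M-79 present → K-35 forms (R4). K-35 and Z-47 present → A-39 forms (R13). A-39, M-45, and L-48 present → Q-33 forms (R10). Z-47 and Q-33 present → P-19 forms (R12). P-19 and Q-33 present → X-17 forms (R6). X-17 and L-48 present → Q-73 forms (R9). [7 rule applications]
Z-47 needs fewer.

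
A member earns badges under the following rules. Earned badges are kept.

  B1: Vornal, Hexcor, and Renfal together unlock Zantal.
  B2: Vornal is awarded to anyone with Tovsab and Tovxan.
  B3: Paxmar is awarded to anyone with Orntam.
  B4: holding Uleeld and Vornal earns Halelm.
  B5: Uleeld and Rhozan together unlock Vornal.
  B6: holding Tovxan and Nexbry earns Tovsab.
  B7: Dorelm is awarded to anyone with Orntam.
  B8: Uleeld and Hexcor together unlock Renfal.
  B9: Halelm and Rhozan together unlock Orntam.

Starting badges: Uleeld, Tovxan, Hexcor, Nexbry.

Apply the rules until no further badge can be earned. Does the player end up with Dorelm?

No

Dorelm would need Orntam (B7), but Orntam is never earned.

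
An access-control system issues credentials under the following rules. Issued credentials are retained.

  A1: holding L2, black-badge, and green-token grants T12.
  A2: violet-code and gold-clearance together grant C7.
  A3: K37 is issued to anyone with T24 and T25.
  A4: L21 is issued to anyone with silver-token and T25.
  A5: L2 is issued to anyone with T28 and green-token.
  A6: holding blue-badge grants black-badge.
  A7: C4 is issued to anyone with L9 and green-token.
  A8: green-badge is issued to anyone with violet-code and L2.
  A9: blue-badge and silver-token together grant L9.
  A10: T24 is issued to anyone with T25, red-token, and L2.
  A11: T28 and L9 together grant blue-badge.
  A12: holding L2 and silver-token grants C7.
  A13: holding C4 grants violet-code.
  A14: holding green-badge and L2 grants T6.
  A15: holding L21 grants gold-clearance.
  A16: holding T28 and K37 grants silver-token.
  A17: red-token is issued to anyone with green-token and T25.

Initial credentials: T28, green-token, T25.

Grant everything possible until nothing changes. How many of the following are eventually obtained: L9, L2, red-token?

Holding T28 and green-token grants L2 (A5).
Holding green-token and T25 grants red-token (A17).
L9 would need blue-badge and silver-token (A9), but blue-badge is never granted.
L2: reached.
red-token: reached.
Reached: L2 and red-token — 2 of the 3.

2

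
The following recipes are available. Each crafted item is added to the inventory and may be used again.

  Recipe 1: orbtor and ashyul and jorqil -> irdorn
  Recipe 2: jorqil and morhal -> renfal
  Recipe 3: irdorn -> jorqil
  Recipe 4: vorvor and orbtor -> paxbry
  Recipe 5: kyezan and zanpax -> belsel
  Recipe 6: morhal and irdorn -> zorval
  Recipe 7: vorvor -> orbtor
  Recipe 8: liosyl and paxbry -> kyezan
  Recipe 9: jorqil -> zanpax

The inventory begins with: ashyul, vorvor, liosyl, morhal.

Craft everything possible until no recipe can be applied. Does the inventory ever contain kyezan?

Yes

Using Recipe 7, vorvor makes orbtor.
Using Recipe 4, vorvor and orbtor make paxbry.
Using Recipe 8, liosyl and paxbry make kyezan.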